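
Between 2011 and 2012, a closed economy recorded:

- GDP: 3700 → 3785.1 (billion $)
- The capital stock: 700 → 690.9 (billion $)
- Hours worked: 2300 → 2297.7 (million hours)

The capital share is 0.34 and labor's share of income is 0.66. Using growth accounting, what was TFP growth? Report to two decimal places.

GDP growth = (3785.1 − 3700) / 3700 = 2.3%.
The capital stock growth = (690.9 − 700) / 700 = -1.3%.
Hours worked growth = (2297.7 − 2300) / 2300 = -0.1%.
Labor's share = 1 − 0.34 = 0.66.
The capital stock: 0.34 × (-1.3) = -0.442 pp.
Hours worked: 0.66 × (-0.1) = -0.066 pp.
TFP growth = 2.3 + 0.508 = 2.808%.

2.81%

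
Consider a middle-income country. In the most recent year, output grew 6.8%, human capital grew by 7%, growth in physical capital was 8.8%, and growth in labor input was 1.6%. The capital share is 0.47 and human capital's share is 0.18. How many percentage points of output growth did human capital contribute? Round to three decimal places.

1.260

Contribution = share × growth = 0.18 × 7 = 1.26 pp.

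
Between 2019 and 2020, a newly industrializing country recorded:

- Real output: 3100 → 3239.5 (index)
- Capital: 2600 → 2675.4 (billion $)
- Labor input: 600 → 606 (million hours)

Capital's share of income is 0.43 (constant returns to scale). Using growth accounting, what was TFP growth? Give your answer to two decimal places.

TFP growth was 2.68%.

Real output growth = (3239.5 − 3100) / 3100 = 4.5%.
Capital growth = (2675.4 − 2600) / 2600 = 2.9%.
Labor input growth = (606 − 600) / 600 = 1%.
Labor's share = 1 − 0.43 = 0.57.
Capital: 0.43 × 2.9 = 1.247 pp.
Labor input: 0.57 × 1 = 0.57 pp.
TFP growth = 4.5 − 1.817 = 2.683%.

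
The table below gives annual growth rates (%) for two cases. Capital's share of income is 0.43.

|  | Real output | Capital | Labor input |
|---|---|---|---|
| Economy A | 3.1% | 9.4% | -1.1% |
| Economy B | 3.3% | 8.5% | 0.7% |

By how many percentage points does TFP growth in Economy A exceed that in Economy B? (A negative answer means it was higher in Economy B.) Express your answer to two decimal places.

0.44 percentage points

Labor's share = 1 − 0.43 = 0.57.
Economy A: TFP = 3.1 − 4.042 + 0.627 = -0.315%.
Economy B: TFP = 3.3 − 3.655 − 0.399 = -0.754%.
Difference = -0.315 − (-0.754) = 0.439 pp.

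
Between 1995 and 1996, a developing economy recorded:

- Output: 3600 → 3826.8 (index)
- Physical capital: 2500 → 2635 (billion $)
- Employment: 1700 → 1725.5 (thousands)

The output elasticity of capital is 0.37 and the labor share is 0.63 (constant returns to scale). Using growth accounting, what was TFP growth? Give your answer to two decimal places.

Output growth = (3826.8 − 3600) / 3600 = 6.3%.
Physical capital growth = (2635 − 2500) / 2500 = 5.4%.
Employment growth = (1725.5 − 1700) / 1700 = 1.5%.
Labor's share = 1 − 0.37 = 0.63.
Physical capital: 0.37 × 5.4 = 1.998 pp.
Employment: 0.63 × 1.5 = 0.945 pp.
TFP growth = 6.3 − 2.943 = 3.357%.

TFP grew 3.36%.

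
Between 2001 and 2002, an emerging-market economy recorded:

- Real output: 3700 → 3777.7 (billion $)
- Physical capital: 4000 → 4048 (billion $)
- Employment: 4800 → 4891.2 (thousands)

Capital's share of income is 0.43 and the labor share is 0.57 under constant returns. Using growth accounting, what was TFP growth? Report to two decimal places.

TFP grew 0.50%.

Real output growth = (3777.7 − 3700) / 3700 = 2.1%.
Physical capital growth = (4048 − 4000) / 4000 = 1.2%.
Employment growth = (4891.2 − 4800) / 4800 = 1.9%.
Labor's share = 1 − 0.43 = 0.57.
Physical capital: 0.43 × 1.2 = 0.516 pp.
Employment: 0.57 × 1.9 = 1.083 pp.
TFP growth = 2.1 − 1.599 = 0.501%.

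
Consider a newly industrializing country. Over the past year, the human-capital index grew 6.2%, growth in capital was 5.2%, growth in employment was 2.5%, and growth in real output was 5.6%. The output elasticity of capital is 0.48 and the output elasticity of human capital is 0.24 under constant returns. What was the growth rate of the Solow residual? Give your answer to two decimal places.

0.92%

Labor's share = 1 − 0.48 − 0.24 = 0.28.
Capital: 0.48 × 5.2 = 2.496 pp.
The human-capital index: 0.24 × 6.2 = 1.488 pp.
Employment: 0.28 × 2.5 = 0.7 pp.
TFP growth = 5.6 − 4.684 = 0.916%.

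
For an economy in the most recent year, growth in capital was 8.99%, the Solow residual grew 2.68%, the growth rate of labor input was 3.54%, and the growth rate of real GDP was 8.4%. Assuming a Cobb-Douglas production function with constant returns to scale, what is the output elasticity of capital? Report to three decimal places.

The output elasticity of capital is 0.400.

gY = gA + α·gK + (1−α)·gL, so gY − gA − gL = α(gK − gL).
8.4 − 2.68 − 3.54 = α × (8.99 − 3.54).
2.18 = 5.45 α, so α = 0.4.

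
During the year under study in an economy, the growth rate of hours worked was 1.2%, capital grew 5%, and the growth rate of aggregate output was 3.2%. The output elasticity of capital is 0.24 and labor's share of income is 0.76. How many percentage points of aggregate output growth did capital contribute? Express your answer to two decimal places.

Contribution = share × growth = 0.24 × 5 = 1.2 pp.

1.20 pp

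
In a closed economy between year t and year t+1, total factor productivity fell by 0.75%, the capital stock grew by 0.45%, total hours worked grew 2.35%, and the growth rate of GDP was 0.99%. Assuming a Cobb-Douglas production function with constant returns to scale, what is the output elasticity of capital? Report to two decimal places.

gY = gA + α·gK + (1−α)·gL, so gY − gA − gL = α(gK − gL).
0.99 + 0.75 − 2.35 = α × (0.45 − 2.35).
-0.61 = -1.9 α, so α = 0.3211.

α = 0.32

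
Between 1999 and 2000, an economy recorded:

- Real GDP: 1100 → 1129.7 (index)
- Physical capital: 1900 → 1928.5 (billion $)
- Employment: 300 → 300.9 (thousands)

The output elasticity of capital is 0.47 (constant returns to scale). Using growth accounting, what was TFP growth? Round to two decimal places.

1.84%

Real GDP growth = (1129.7 − 1100) / 1100 = 2.7%.
Physical capital growth = (1928.5 − 1900) / 1900 = 1.5%.
Employment growth = (300.9 − 300) / 300 = 0.3%.
Labor's share = 1 − 0.47 = 0.53.
Physical capital: 0.47 × 1.5 = 0.705 pp.
Employment: 0.53 × 0.3 = 0.159 pp.
TFP growth = 2.7 − 0.864 = 1.836%.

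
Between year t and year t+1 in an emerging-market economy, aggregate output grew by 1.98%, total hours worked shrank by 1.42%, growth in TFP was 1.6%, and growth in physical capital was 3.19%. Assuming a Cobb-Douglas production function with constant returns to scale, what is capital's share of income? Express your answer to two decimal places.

gY = gA + α·gK + (1−α)·gL, so gY − gA − gL = α(gK − gL).
1.98 − 1.6 + 1.42 = α × (3.19 − (-1.42)).
1.8 = 4.61 α, so α = 0.3905.

0.39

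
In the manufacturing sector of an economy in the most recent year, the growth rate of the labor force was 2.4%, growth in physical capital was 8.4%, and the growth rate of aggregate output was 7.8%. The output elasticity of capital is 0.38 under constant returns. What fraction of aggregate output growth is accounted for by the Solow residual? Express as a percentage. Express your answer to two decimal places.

40.00%

Labor's share = 1 − 0.38 = 0.62.
Physical capital: 0.38 × 8.4 = 3.192 pp.
The labor force: 0.62 × 2.4 = 1.488 pp.
TFP growth = 7.8 − 4.68 = 3.12%.
TFP share of growth = 3.12 / 7.8 × 100 = 40%.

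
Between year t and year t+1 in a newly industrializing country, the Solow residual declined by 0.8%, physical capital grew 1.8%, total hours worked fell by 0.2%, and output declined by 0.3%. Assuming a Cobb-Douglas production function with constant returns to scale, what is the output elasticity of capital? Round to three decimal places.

α = 0.350

gY = gA + α·gK + (1−α)·gL, so gY − gA − gL = α(gK − gL).
-0.3 + 0.8 + 0.2 = α × (1.8 − (-0.2)).
0.7 = 2 α, so α = 0.35.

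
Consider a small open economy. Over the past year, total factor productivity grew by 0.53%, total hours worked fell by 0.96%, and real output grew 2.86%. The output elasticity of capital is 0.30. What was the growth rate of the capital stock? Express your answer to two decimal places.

Labor's share = 1 − 0.3 = 0.7.
gY = gA + 0.7×(-0.96) + 0.3×g.
0.3×g = 2.86 − 0.53 + 0.672 = 3.002.
g = 3.002 / 0.3 = 10.0067%.

10.01%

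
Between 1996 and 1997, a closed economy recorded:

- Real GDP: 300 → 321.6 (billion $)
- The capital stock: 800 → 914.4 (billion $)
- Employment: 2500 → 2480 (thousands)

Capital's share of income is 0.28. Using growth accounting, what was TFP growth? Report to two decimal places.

Real GDP growth = (321.6 − 300) / 300 = 7.2%.
The capital stock growth = (914.4 − 800) / 800 = 14.3%.
Employment growth = (2480 − 2500) / 2500 = -0.8%.
Labor's share = 1 − 0.28 = 0.72.
The capital stock: 0.28 × 14.3 = 4.004 pp.
Employment: 0.72 × (-0.8) = -0.576 pp.
TFP growth = 7.2 − 3.428 = 3.772%.

3.77%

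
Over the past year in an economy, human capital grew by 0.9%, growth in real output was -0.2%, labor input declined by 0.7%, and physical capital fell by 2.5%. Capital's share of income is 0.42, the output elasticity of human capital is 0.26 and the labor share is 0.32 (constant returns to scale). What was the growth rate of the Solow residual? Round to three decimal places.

0.840%

Labor's share = 1 − 0.42 − 0.26 = 0.32.
Physical capital: 0.42 × (-2.5) = -1.05 pp.
Human capital: 0.26 × 0.9 = 0.234 pp.
Labor input: 0.32 × (-0.7) = -0.224 pp.
TFP growth = -0.2 + 1.04 = 0.84%.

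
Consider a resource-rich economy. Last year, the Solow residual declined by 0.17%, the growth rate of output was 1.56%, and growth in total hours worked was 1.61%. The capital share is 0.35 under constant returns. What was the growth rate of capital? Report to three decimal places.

1.953%

Labor's share = 1 − 0.35 = 0.65.
gY = gA + 0.65×1.61 + 0.35×g.
0.35×g = 1.56 + 0.17 − 1.0465 = 0.6835.
g = 0.6835 / 0.35 = 1.95286%.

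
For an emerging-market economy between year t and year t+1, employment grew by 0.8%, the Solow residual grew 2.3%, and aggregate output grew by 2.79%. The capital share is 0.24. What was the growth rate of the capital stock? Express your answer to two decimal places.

-0.49%

Labor's share = 1 − 0.24 = 0.76.
gY = gA + 0.76×0.8 + 0.24×g.
0.24×g = 2.79 − 2.3 − 0.608 = -0.118.
g = -0.118 / 0.24 = -0.4917%.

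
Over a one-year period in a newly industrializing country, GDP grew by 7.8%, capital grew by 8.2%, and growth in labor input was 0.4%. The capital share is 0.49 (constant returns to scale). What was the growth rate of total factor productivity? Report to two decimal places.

3.58%

Labor's share = 1 − 0.49 = 0.51.
Capital: 0.49 × 8.2 = 4.018 pp.
Labor input: 0.51 × 0.4 = 0.204 pp.
TFP growth = 7.8 − 4.222 = 3.578%.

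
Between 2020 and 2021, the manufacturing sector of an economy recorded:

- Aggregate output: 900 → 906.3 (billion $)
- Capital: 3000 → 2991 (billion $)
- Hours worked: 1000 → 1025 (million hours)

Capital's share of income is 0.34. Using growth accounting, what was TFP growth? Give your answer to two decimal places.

-0.85%

Aggregate output growth = (906.3 − 900) / 900 = 0.7%.
Capital growth = (2991 − 3000) / 3000 = -0.3%.
Hours worked growth = (1025 − 1000) / 1000 = 2.5%.
Labor's share = 1 − 0.34 = 0.66.
Capital: 0.34 × (-0.3) = -0.102 pp.
Hours worked: 0.66 × 2.5 = 1.65 pp.
TFP growth = 0.7 − 1.548 = -0.848%.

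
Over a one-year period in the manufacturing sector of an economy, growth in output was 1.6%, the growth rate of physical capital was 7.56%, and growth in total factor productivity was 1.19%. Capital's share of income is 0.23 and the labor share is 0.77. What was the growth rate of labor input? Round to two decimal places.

-1.73%

Labor's share = 1 − 0.23 = 0.77.
gY = gA + 0.23×7.56 + 0.77×g.
0.77×g = 1.6 − 1.19 − 1.7388 = -1.3288.
g = -1.3288 / 0.77 = -1.7257%.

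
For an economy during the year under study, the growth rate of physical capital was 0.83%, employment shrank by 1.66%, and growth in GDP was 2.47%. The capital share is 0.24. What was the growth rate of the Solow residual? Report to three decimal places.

3.532%

Labor's share = 1 − 0.24 = 0.76.
Physical capital: 0.24 × 0.83 = 0.1992 pp.
Employment: 0.76 × (-1.66) = -1.2616 pp.
TFP growth = 2.47 + 1.0624 = 3.5324%.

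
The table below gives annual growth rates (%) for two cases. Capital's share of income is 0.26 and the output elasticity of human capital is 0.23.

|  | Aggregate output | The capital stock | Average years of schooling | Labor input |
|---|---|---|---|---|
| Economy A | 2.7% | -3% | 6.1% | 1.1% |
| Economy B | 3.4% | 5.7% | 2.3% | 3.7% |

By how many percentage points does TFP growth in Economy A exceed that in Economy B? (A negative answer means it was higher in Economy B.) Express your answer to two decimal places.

Labor's share = 1 − 0.26 − 0.23 = 0.51.
Economy A: TFP = 2.7 + 0.78 − 1.403 − 0.561 = 1.516%.
Economy B: TFP = 3.4 − 1.482 − 0.529 − 1.887 = -0.498%.
Difference = 1.516 − (-0.498) = 2.014 pp.

2.01 percentage points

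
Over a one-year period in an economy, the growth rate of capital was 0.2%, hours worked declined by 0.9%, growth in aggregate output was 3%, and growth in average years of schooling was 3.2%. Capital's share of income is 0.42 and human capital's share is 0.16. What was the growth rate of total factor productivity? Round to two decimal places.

2.78%

Labor's share = 1 − 0.42 − 0.16 = 0.42.
Capital: 0.42 × 0.2 = 0.084 pp.
Average years of schooling: 0.16 × 3.2 = 0.512 pp.
Hours worked: 0.42 × (-0.9) = -0.378 pp.
TFP growth = 3 − 0.218 = 2.782%.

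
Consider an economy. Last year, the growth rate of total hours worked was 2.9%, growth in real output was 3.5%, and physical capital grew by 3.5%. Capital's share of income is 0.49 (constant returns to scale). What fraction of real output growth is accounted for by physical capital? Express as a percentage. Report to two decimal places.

Physical capital contributed 0.49 × 3.5 = 1.715 pp.
Share of growth = 1.715 / 3.5 × 100 = 49%.

Physical capital accounted for 49.00% of growth.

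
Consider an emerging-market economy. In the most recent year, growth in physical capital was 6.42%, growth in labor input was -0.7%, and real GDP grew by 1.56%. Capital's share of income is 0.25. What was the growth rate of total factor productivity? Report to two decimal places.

0.48%

Labor's share = 1 − 0.25 = 0.75.
Physical capital: 0.25 × 6.42 = 1.605 pp.
Labor input: 0.75 × (-0.7) = -0.525 pp.
TFP growth = 1.56 − 1.08 = 0.48%.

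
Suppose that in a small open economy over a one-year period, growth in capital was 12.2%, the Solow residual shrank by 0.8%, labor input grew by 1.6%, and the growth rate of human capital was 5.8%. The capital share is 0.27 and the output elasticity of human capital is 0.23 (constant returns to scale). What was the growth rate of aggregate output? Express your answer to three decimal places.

4.628%

Labor's share = 1 − 0.27 − 0.23 = 0.5.
Capital: 0.27 × 12.2 = 3.294 pp.
Human capital: 0.23 × 5.8 = 1.334 pp.
Labor input: 0.5 × 1.6 = 0.8 pp.
Output growth = -0.8 + 5.428 = 4.628%.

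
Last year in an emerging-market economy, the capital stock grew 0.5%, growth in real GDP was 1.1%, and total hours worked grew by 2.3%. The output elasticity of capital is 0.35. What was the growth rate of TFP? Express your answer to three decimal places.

-0.570%

Labor's share = 1 − 0.35 = 0.65.
The capital stock: 0.35 × 0.5 = 0.175 pp.
Total hours worked: 0.65 × 2.3 = 1.495 pp.
TFP growth = 1.1 − 1.67 = -0.57%.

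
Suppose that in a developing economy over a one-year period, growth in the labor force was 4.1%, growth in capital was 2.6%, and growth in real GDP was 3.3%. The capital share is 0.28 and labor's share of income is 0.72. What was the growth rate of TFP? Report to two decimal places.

Labor's share = 1 − 0.28 = 0.72.
Capital: 0.28 × 2.6 = 0.728 pp.
The labor force: 0.72 × 4.1 = 2.952 pp.
TFP growth = 3.3 − 3.68 = -0.38%.

-0.38%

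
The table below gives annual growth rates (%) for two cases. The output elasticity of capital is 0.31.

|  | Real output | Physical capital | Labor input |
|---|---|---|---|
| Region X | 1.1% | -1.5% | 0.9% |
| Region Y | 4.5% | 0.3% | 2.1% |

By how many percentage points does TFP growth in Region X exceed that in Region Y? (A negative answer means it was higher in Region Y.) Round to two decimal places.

Labor's share = 1 − 0.31 = 0.69.
Region X: TFP = 1.1 + 0.465 − 0.621 = 0.944%.
Region Y: TFP = 4.5 − 0.093 − 1.449 = 2.958%.
Difference = 0.944 − (2.958) = -2.014 pp.

-2.01 percentage points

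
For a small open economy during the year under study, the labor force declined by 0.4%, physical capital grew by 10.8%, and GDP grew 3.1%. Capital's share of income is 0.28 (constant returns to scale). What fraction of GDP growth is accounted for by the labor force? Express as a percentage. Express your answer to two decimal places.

Labor's share = 1 − 0.28 = 0.72.
The labor force contributed 0.72 × (-0.4) = -0.288 pp.
Share of growth = -0.288 / 3.1 × 100 = -9.2903%.

-9.29%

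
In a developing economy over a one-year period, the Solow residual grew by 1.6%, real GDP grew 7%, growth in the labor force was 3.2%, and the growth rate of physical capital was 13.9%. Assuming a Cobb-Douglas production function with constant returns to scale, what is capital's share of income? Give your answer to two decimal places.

α = 0.21

gY = gA + α·gK + (1−α)·gL, so gY − gA − gL = α(gK − gL).
7 − 1.6 − 3.2 = α × (13.9 − 3.2).
2.2 = 10.7 α, so α = 0.2056.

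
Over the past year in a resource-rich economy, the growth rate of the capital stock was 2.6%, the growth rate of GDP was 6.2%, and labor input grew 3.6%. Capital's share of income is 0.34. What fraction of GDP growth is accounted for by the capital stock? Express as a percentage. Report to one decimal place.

The capital stock accounted for 14.3% of growth.

The capital stock contributed 0.34 × 2.6 = 0.884 pp.
Share of growth = 0.884 / 6.2 × 100 = 14.258%.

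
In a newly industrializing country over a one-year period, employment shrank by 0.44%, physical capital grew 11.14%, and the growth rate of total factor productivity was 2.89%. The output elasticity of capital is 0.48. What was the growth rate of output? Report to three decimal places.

8.008%

Labor's share = 1 − 0.48 = 0.52.
Physical capital: 0.48 × 11.14 = 5.3472 pp.
Employment: 0.52 × (-0.44) = -0.2288 pp.
Output growth = 2.89 + 5.1184 = 8.0084%.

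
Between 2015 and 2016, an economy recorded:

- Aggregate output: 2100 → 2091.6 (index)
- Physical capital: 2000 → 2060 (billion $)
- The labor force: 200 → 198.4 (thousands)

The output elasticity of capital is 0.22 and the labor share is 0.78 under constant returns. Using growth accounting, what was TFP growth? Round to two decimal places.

-0.44%

Aggregate output growth = (2091.6 − 2100) / 2100 = -0.4%.
Physical capital growth = (2060 − 2000) / 2000 = 3%.
The labor force growth = (198.4 − 200) / 200 = -0.8%.
Labor's share = 1 − 0.22 = 0.78.
Physical capital: 0.22 × 3 = 0.66 pp.
The labor force: 0.78 × (-0.8) = -0.624 pp.
TFP growth = -0.4 − 0.036 = -0.436%.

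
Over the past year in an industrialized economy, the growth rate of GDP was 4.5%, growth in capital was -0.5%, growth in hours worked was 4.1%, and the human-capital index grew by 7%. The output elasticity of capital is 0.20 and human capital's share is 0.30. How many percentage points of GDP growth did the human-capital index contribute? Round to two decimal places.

Contribution = share × growth = 0.3 × 7 = 2.1 pp.

2.10 pp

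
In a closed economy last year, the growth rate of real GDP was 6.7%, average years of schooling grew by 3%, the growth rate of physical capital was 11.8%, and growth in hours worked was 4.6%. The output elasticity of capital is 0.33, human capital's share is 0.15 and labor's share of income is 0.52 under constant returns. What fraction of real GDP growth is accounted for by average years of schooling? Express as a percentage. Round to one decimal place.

6.7%

Average years of schooling contributed 0.15 × 3 = 0.45 pp.
Share of growth = 0.45 / 6.7 × 100 = 6.716%.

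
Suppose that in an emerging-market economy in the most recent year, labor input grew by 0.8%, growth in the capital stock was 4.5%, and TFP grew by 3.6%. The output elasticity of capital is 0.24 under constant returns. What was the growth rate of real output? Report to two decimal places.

Labor's share = 1 − 0.24 = 0.76.
The capital stock: 0.24 × 4.5 = 1.08 pp.
Labor input: 0.76 × 0.8 = 0.608 pp.
Output growth = 3.6 + 1.688 = 5.288%.

Real output growth was 5.29%.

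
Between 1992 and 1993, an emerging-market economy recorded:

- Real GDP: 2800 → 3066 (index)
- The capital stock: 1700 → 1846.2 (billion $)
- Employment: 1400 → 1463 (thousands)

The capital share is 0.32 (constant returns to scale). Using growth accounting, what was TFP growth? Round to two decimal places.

3.69%

Real GDP growth = (3066 − 2800) / 2800 = 9.5%.
The capital stock growth = (1846.2 − 1700) / 1700 = 8.6%.
Employment growth = (1463 − 1400) / 1400 = 4.5%.
Labor's share = 1 − 0.32 = 0.68.
The capital stock: 0.32 × 8.6 = 2.752 pp.
Employment: 0.68 × 4.5 = 3.06 pp.
TFP growth = 9.5 − 5.812 = 3.688%.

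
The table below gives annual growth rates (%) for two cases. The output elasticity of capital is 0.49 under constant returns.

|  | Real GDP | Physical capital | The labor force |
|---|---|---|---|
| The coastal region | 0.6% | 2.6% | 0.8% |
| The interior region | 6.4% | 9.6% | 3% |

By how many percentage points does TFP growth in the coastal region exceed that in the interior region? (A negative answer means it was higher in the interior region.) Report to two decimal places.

-1.25 percentage points

Labor's share = 1 − 0.49 = 0.51.
The coastal region: TFP = 0.6 − 1.274 − 0.408 = -1.082%.
The interior region: TFP = 6.4 − 4.704 − 1.53 = 0.166%.
Difference = -1.082 − (0.166) = -1.248 pp.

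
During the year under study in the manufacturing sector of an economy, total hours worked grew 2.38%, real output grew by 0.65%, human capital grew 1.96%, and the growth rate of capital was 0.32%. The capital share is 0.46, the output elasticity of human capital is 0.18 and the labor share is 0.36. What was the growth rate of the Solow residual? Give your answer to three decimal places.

-0.707%

Labor's share = 1 − 0.46 − 0.18 = 0.36.
Capital: 0.46 × 0.32 = 0.1472 pp.
Human capital: 0.18 × 1.96 = 0.3528 pp.
Total hours worked: 0.36 × 2.38 = 0.8568 pp.
TFP growth = 0.65 − 1.3568 = -0.7068%.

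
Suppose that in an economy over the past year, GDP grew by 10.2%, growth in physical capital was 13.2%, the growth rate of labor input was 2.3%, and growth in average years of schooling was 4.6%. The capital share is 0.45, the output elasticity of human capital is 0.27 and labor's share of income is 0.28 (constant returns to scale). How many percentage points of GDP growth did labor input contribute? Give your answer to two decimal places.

Labor's share = 1 − 0.45 − 0.27 = 0.28.
Contribution = share × growth = 0.28 × 2.3 = 0.644 pp.

0.64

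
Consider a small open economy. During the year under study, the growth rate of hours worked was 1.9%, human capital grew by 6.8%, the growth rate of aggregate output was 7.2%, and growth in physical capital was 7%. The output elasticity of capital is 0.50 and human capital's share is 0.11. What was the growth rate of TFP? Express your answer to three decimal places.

2.211%

Labor's share = 1 − 0.5 − 0.11 = 0.39.
Physical capital: 0.5 × 7 = 3.5 pp.
Human capital: 0.11 × 6.8 = 0.748 pp.
Hours worked: 0.39 × 1.9 = 0.741 pp.
TFP growth = 7.2 − 4.989 = 2.211%.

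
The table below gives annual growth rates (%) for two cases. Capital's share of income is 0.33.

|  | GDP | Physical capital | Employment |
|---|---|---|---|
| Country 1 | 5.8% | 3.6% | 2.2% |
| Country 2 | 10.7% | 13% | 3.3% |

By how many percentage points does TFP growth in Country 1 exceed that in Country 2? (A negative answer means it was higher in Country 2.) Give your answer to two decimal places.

Labor's share = 1 − 0.33 = 0.67.
Country 1: TFP = 5.8 − 1.188 − 1.474 = 3.138%.
Country 2: TFP = 10.7 − 4.29 − 2.211 = 4.199%.
Difference = 3.138 − (4.199) = -1.061 pp.

-1.06 percentage points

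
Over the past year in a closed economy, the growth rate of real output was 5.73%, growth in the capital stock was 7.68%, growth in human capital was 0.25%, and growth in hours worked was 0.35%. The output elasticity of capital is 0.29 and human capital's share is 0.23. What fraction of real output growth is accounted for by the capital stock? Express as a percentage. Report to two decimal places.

38.87%

The capital stock contributed 0.29 × 7.68 = 2.2272 pp.
Share of growth = 2.2272 / 5.73 × 100 = 38.8691%.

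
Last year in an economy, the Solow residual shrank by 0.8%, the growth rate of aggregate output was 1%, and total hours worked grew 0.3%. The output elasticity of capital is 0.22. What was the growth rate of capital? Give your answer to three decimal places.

7.118%

Labor's share = 1 − 0.22 = 0.78.
gY = gA + 0.78×0.3 + 0.22×g.
0.22×g = 1 + 0.8 − 0.234 = 1.566.
g = 1.566 / 0.22 = 7.11818%.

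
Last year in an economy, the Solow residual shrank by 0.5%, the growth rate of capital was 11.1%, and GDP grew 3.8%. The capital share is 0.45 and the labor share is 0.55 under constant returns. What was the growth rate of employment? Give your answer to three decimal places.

-1.264%

Labor's share = 1 − 0.45 = 0.55.
gY = gA + 0.45×11.1 + 0.55×g.
0.55×g = 3.8 + 0.5 − 4.995 = -0.695.
g = -0.695 / 0.55 = -1.26364%.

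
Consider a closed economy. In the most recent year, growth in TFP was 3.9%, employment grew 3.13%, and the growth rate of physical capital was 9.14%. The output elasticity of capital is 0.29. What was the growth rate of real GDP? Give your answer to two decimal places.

Labor's share = 1 − 0.29 = 0.71.
Physical capital: 0.29 × 9.14 = 2.6506 pp.
Employment: 0.71 × 3.13 = 2.2223 pp.
Output growth = 3.9 + 4.8729 = 8.7729%.

8.77%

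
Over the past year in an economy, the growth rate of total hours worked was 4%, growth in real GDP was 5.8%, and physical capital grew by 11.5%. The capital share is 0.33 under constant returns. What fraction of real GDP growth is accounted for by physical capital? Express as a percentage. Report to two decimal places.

Physical capital accounted for 65.43% of growth.

Physical capital contributed 0.33 × 11.5 = 3.795 pp.
Share of growth = 3.795 / 5.8 × 100 = 65.431%.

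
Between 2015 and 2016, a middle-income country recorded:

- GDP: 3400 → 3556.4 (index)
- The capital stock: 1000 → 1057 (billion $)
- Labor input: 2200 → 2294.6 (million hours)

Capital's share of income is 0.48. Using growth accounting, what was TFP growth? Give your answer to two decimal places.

-0.37%

GDP growth = (3556.4 − 3400) / 3400 = 4.6%.
The capital stock growth = (1057 − 1000) / 1000 = 5.7%.
Labor input growth = (2294.6 − 2200) / 2200 = 4.3%.
Labor's share = 1 − 0.48 = 0.52.
The capital stock: 0.48 × 5.7 = 2.736 pp.
Labor input: 0.52 × 4.3 = 2.236 pp.
TFP growth = 4.6 − 4.972 = -0.372%.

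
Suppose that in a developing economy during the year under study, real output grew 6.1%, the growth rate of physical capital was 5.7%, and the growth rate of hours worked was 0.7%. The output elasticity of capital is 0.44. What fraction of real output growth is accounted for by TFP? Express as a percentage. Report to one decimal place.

Labor's share = 1 − 0.44 = 0.56.
Physical capital: 0.44 × 5.7 = 2.508 pp.
Hours worked: 0.56 × 0.7 = 0.392 pp.
TFP growth = 6.1 − 2.9 = 3.2%.
TFP share of growth = 3.2 / 6.1 × 100 = 52.459%.

TFP accounted for 52.5% of growth.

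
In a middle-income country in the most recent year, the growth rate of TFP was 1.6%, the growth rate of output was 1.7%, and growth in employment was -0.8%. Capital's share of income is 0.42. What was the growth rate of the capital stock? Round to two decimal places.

1.34%

Labor's share = 1 − 0.42 = 0.58.
gY = gA + 0.58×(-0.8) + 0.42×g.
0.42×g = 1.7 − 1.6 + 0.464 = 0.564.
g = 0.564 / 0.42 = 1.3429%.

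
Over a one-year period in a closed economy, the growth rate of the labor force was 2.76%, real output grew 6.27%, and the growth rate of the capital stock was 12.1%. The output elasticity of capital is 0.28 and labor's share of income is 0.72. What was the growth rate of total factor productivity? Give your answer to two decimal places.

Labor's share = 1 − 0.28 = 0.72.
The capital stock: 0.28 × 12.1 = 3.388 pp.
The labor force: 0.72 × 2.76 = 1.9872 pp.
TFP growth = 6.27 − 5.3752 = 0.8948%.

Total factor productivity growth was 0.89%.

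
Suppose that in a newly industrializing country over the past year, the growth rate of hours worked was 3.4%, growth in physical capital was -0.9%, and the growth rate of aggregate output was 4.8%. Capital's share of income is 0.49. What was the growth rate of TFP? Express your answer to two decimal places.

Labor's share = 1 − 0.49 = 0.51.
Physical capital: 0.49 × (-0.9) = -0.441 pp.
Hours worked: 0.51 × 3.4 = 1.734 pp.
TFP growth = 4.8 − 1.293 = 3.507%.

TFP grew 3.51%.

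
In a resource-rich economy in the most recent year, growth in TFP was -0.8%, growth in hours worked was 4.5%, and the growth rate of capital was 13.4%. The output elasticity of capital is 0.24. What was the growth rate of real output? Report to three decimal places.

Labor's share = 1 − 0.24 = 0.76.
Capital: 0.24 × 13.4 = 3.216 pp.
Hours worked: 0.76 × 4.5 = 3.42 pp.
Output growth = -0.8 + 6.636 = 5.836%.

Real output grew 5.836%.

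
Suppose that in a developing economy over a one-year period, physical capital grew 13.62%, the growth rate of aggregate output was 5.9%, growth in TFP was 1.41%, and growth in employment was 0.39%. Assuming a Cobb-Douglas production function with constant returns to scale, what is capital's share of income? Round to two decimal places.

α = 0.31

gY = gA + α·gK + (1−α)·gL, so gY − gA − gL = α(gK − gL).
5.9 − 1.41 − 0.39 = α × (13.62 − 0.39).
4.1 = 13.23 α, so α = 0.3099.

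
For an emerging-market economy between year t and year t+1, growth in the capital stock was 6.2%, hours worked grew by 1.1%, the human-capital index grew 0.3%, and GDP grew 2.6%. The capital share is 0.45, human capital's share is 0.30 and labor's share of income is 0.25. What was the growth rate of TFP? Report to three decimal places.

Labor's share = 1 − 0.45 − 0.3 = 0.25.
The capital stock: 0.45 × 6.2 = 2.79 pp.
The human-capital index: 0.3 × 0.3 = 0.09 pp.
Hours worked: 0.25 × 1.1 = 0.275 pp.
TFP growth = 2.6 − 3.155 = -0.555%.

-0.555%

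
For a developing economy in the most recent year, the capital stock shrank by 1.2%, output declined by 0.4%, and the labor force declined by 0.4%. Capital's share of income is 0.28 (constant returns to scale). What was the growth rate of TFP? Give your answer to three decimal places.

Labor's share = 1 − 0.28 = 0.72.
The capital stock: 0.28 × (-1.2) = -0.336 pp.
The labor force: 0.72 × (-0.4) = -0.288 pp.
TFP growth = -0.4 + 0.624 = 0.224%.

0.224%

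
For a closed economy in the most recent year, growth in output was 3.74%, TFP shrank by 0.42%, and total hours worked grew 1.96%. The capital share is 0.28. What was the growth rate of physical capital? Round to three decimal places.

Labor's share = 1 − 0.28 = 0.72.
gY = gA + 0.72×1.96 + 0.28×g.
0.28×g = 3.74 + 0.42 − 1.4112 = 2.7488.
g = 2.7488 / 0.28 = 9.81714%.

9.817%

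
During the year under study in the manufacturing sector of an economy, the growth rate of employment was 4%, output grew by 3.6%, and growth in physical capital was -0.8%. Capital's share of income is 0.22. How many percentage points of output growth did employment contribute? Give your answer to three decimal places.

Labor's share = 1 − 0.22 = 0.78.
Contribution = share × growth = 0.78 × 4 = 3.12 pp.

3.120 percentage points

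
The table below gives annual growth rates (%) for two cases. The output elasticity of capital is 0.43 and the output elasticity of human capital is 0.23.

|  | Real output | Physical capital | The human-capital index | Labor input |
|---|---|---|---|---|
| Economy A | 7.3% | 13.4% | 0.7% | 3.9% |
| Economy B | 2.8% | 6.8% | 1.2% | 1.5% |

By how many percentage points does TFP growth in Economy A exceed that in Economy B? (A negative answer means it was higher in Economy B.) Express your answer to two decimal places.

0.96 percentage points

Labor's share = 1 − 0.43 − 0.23 = 0.34.
Economy A: TFP = 7.3 − 5.762 − 0.161 − 1.326 = 0.051%.
Economy B: TFP = 2.8 − 2.924 − 0.276 − 0.51 = -0.91%.
Difference = 0.051 − (-0.91) = 0.961 pp.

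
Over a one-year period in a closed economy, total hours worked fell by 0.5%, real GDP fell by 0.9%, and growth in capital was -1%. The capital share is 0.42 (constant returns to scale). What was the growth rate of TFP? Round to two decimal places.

Labor's share = 1 − 0.42 = 0.58.
Capital: 0.42 × (-1) = -0.42 pp.
Total hours worked: 0.58 × (-0.5) = -0.29 pp.
TFP growth = -0.9 + 0.71 = -0.19%.

-0.19%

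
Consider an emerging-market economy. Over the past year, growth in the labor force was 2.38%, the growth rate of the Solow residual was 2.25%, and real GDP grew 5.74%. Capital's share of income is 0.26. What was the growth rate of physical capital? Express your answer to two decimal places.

Labor's share = 1 − 0.26 = 0.74.
gY = gA + 0.74×2.38 + 0.26×g.
0.26×g = 5.74 − 2.25 − 1.7612 = 1.7288.
g = 1.7288 / 0.26 = 6.6492%.

6.65%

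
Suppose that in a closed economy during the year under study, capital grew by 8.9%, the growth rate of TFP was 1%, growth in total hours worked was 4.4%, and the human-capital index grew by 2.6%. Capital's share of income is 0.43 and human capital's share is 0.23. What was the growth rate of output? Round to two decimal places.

6.92%

Labor's share = 1 − 0.43 − 0.23 = 0.34.
Capital: 0.43 × 8.9 = 3.827 pp.
The human-capital index: 0.23 × 2.6 = 0.598 pp.
Total hours worked: 0.34 × 4.4 = 1.496 pp.
Output growth = 1 + 5.921 = 6.921%.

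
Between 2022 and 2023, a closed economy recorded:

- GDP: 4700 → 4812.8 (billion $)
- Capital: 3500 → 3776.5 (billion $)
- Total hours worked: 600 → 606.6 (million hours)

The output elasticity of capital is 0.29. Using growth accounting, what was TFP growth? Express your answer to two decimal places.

-0.67%

GDP growth = (4812.8 − 4700) / 4700 = 2.4%.
Capital growth = (3776.5 − 3500) / 3500 = 7.9%.
Total hours worked growth = (606.6 − 600) / 600 = 1.1%.
Labor's share = 1 − 0.29 = 0.71.
Capital: 0.29 × 7.9 = 2.291 pp.
Total hours worked: 0.71 × 1.1 = 0.781 pp.
TFP growth = 2.4 − 3.072 = -0.672%.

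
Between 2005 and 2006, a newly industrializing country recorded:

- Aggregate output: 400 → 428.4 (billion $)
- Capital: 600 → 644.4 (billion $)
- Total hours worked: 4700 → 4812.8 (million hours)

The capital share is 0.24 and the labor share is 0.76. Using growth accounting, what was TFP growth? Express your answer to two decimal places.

3.50%

Aggregate output growth = (428.4 − 400) / 400 = 7.1%.
Capital growth = (644.4 − 600) / 600 = 7.4%.
Total hours worked growth = (4812.8 − 4700) / 4700 = 2.4%.
Labor's share = 1 − 0.24 = 0.76.
Capital: 0.24 × 7.4 = 1.776 pp.
Total hours worked: 0.76 × 2.4 = 1.824 pp.
TFP growth = 7.1 − 3.6 = 3.5%.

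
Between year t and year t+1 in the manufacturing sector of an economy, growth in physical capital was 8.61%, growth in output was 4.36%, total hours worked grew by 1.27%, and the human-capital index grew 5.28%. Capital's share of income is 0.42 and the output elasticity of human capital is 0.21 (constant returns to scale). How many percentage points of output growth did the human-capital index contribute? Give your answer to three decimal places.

Contribution = share × growth = 0.21 × 5.28 = 1.1088 pp.

1.109 pp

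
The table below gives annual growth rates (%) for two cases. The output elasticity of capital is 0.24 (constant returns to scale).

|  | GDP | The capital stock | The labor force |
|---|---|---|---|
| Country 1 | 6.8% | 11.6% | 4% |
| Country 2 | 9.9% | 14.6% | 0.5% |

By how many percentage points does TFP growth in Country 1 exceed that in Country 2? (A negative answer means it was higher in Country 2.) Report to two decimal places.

Labor's share = 1 − 0.24 = 0.76.
Country 1: TFP = 6.8 − 2.784 − 3.04 = 0.976%.
Country 2: TFP = 9.9 − 3.504 − 0.38 = 6.016%.
Difference = 0.976 − (6.016) = -5.04 pp.

-5.04 percentage points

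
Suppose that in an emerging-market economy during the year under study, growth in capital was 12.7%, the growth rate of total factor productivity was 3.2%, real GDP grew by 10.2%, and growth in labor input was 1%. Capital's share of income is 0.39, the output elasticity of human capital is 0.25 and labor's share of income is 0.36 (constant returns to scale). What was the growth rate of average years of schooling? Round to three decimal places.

Average years of schooling grew 6.748%.

Labor's share = 1 − 0.39 − 0.25 = 0.36.
gY = gA + 0.39×12.7 + 0.36×1 + 0.25×g.
0.25×g = 10.2 − 3.2 − 5.313 = 1.687.
g = 1.687 / 0.25 = 6.748%.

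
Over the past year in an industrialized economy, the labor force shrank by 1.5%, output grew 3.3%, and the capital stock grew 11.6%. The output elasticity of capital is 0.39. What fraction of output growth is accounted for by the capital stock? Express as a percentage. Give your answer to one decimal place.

The capital stock contributed 0.39 × 11.6 = 4.524 pp.
Share of growth = 4.524 / 3.3 × 100 = 137.091%.

The capital stock accounted for 137.1% of growth.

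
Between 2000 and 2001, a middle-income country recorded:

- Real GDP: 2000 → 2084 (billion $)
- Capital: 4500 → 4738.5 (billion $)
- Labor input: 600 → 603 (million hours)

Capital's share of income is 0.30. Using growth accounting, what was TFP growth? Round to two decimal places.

2.26%

Real GDP growth = (2084 − 2000) / 2000 = 4.2%.
Capital growth = (4738.5 − 4500) / 4500 = 5.3%.
Labor input growth = (603 − 600) / 600 = 0.5%.
Labor's share = 1 − 0.3 = 0.7.
Capital: 0.3 × 5.3 = 1.59 pp.
Labor input: 0.7 × 0.5 = 0.35 pp.
TFP growth = 4.2 − 1.94 = 2.26%.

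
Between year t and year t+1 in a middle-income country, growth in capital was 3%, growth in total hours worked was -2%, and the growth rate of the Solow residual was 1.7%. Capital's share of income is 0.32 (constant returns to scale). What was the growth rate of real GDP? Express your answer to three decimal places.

Labor's share = 1 − 0.32 = 0.68.
Capital: 0.32 × 3 = 0.96 pp.
Total hours worked: 0.68 × (-2) = -1.36 pp.
Output growth = 1.7 + (-0.4) = 1.3%.

1.300%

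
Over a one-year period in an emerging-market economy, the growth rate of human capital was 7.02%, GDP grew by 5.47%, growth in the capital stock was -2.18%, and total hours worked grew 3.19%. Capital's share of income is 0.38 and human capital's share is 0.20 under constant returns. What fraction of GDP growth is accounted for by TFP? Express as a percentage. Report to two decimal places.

TFP accounted for 64.98% of growth.

Labor's share = 1 − 0.38 − 0.2 = 0.42.
The capital stock: 0.38 × (-2.18) = -0.8284 pp.
Human capital: 0.2 × 7.02 = 1.404 pp.
Total hours worked: 0.42 × 3.19 = 1.3398 pp.
TFP growth = 5.47 − 1.9154 = 3.5546%.
TFP share of growth = 3.5546 / 5.47 × 100 = 64.9835%.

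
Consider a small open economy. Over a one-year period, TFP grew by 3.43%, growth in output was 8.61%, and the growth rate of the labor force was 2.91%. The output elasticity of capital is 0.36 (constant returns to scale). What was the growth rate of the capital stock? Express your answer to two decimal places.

9.22%

Labor's share = 1 − 0.36 = 0.64.
gY = gA + 0.64×2.91 + 0.36×g.
0.36×g = 8.61 − 3.43 − 1.8624 = 3.3176.
g = 3.3176 / 0.36 = 9.2156%.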